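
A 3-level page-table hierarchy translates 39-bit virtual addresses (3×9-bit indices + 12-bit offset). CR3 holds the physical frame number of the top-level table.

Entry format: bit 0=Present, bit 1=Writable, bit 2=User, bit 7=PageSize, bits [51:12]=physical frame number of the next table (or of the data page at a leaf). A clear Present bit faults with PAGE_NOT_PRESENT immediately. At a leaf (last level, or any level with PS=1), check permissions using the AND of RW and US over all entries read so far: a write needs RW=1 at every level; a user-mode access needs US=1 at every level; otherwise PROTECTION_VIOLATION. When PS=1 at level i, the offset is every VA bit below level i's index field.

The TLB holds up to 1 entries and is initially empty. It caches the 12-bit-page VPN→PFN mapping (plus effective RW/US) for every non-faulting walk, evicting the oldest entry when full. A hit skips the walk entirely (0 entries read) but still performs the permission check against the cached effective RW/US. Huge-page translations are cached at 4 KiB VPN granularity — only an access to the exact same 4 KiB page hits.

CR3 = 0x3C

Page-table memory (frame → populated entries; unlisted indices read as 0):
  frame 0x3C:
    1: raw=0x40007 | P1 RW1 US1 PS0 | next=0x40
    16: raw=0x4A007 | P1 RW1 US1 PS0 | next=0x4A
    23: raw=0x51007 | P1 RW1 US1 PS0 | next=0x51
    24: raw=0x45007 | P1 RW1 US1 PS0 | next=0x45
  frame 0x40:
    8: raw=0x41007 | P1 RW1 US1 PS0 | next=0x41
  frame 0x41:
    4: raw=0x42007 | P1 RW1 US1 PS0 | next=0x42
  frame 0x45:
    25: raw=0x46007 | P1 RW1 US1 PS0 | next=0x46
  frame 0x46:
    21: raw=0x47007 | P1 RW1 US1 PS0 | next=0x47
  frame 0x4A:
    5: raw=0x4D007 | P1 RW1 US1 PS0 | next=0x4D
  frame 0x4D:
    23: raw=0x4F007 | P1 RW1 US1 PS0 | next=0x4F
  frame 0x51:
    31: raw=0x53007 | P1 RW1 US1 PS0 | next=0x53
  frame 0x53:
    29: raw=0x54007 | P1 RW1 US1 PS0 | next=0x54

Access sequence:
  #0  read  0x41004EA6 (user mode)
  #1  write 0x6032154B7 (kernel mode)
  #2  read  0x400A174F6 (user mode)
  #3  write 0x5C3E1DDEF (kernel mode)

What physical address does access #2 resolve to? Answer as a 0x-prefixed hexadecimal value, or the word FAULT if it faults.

Walk each access:
#0 VA=0x41004EA6 (r,user):
  L0 @0x3C[1] → 0x40007  P=1,RW=1,US=1,PS=0
  L1 @0x40[8] → 0x41007  P=1,RW=1,US=1,PS=0
  L2 @0x41[4] → 0x42007  P=1,RW=1,US=1,PS=0
  → PA=0x42EA6  (3 entries read)
#1 VA=0x6032154B7 (w,kernel):
  L0 @0x3C[24] → 0x45007  P=1,RW=1,US=1,PS=0
  L1 @0x45[25] → 0x46007  P=1,RW=1,US=1,PS=0
  L2 @0x46[21] → 0x47007  P=1,RW=1,US=1,PS=0
  → PA=0x474B7  (3 entries read)
#2 VA=0x400A174F6 (r,user):
  L0 @0x3C[16] → 0x4A007  P=1,RW=1,US=1,PS=0
  L1 @0x4A[5] → 0x4D007  P=1,RW=1,US=1,PS=0
  L2 @0x4D[23] → 0x4F007  P=1,RW=1,US=1,PS=0
  → PA=0x4F4F6  (3 entries read)
#3 VA=0x5C3E1DDEF (w,kernel):
  L0 @0x3C[23] → 0x51007  P=1,RW=1,US=1,PS=0
  L1 @0x51[31] → 0x53007  P=1,RW=1,US=1,PS=0
  L2 @0x53[29] → 0x54007  P=1,RW=1,US=1,PS=0
  → PA=0x54DEF  (3 entries read)

Access #2 PA: 0x4F4F6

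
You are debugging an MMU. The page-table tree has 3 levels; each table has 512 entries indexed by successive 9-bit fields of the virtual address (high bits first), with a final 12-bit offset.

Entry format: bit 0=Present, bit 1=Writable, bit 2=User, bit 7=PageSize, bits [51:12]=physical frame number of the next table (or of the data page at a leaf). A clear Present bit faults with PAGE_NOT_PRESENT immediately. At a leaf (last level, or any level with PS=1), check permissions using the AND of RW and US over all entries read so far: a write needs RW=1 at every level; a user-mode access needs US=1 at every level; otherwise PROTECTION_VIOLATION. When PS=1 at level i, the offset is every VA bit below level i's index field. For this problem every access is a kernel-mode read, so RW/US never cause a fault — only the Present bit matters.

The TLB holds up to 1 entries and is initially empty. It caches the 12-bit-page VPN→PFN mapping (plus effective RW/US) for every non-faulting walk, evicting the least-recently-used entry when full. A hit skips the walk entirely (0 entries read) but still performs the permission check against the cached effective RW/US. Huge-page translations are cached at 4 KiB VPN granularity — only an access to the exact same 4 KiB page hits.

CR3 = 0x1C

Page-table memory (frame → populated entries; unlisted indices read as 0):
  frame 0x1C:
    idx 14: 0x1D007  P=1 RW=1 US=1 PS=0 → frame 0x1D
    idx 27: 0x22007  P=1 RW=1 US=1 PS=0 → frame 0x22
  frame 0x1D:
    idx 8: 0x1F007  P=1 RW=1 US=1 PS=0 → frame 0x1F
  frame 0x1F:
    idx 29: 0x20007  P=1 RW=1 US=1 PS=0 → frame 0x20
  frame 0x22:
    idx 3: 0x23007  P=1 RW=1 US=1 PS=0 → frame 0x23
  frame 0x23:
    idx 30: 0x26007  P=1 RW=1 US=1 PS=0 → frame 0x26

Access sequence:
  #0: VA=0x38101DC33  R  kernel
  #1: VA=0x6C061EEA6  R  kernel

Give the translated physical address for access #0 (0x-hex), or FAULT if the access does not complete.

Per-access translation:
#0 VA=0x38101DC33 (r,kernel):
  L0: frame=0x1C idx=14 entry=0x1D007 [P=1 RW=1 US=1 PS=0]
  L1: frame=0x1D idx=8 entry=0x1F007 [P=1 RW=1 US=1 PS=0]
  L2: frame=0x1F idx=29 entry=0x20007 [P=1 RW=1 US=1 PS=0]
  ⇒ phys 0x20C33  [3 reads]
#1 VA=0x6C061EEA6 (r,kernel):
  L0: frame=0x1C idx=27 entry=0x22007 [P=1 RW=1 US=1 PS=0]
  L1: frame=0x22 idx=3 entry=0x23007 [P=1 RW=1 US=1 PS=0]
  L2: frame=0x23 idx=30 entry=0x26007 [P=1 RW=1 US=1 PS=0]
  ⇒ phys 0x26EA6  [3 reads]

Access #0 PA: 0x20C33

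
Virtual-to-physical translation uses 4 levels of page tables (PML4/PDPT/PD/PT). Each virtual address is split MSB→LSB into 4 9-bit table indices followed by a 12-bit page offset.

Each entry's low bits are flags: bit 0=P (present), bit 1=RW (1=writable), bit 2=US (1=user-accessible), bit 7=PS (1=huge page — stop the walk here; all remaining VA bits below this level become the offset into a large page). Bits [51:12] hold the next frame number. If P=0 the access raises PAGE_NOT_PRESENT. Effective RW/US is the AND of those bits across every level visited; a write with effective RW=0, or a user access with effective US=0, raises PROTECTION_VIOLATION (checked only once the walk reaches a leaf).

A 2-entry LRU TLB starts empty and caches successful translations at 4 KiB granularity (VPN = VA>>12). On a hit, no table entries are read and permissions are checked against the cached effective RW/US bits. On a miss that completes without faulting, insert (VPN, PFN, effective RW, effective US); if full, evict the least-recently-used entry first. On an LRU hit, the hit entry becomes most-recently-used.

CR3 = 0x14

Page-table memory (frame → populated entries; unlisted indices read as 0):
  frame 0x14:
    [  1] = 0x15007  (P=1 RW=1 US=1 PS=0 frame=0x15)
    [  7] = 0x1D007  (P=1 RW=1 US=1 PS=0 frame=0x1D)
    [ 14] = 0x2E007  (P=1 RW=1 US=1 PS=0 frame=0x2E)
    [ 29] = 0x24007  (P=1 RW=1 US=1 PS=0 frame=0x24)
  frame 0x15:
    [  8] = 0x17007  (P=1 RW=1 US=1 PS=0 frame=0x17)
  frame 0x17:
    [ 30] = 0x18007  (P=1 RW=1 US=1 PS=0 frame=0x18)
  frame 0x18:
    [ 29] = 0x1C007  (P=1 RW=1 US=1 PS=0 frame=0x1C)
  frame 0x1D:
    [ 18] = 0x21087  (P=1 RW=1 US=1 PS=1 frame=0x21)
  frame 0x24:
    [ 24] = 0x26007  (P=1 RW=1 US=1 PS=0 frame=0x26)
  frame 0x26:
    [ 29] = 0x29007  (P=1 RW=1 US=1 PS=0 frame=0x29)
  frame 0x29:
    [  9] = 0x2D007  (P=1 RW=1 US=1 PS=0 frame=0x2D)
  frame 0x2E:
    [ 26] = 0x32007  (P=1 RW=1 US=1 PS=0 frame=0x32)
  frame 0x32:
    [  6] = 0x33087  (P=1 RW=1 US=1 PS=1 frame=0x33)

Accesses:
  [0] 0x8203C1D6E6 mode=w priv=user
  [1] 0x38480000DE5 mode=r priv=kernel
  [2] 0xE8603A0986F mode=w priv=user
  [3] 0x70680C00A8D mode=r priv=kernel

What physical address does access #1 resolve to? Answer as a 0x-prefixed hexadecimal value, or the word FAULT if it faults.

Trace:
#0 VA=0x8203C1D6E6 (w,user):
  [0] read 0x14 idx=1: raw=0x15007 flags P=1 W=1 U=1 S=0
  [1] read 0x15 idx=8: raw=0x17007 flags P=1 W=1 U=1 S=0
  [2] read 0x17 idx=30: raw=0x18007 flags P=1 W=1 U=1 S=0
  [3] read 0x18 idx=29: raw=0x1C007 flags P=1 W=1 U=1 S=0
  ✓ 0x1C6E6  — 4 lookups
#1 VA=0x38480000DE5 (r,kernel):
  [0] read 0x14 idx=7: raw=0x1D007 flags P=1 W=1 U=1 S=0
  [1] read 0x1D idx=18: raw=0x21087 flags P=1 W=1 U=1 S=1
  ✓ 0x21DE5 (huge @L1)  — 2 lookups
#2 VA=0xE8603A0986F (w,user):
  [0] read 0x14 idx=29: raw=0x24007 flags P=1 W=1 U=1 S=0
  [1] read 0x24 idx=24: raw=0x26007 flags P=1 W=1 U=1 S=0
  [2] read 0x26 idx=29: raw=0x29007 flags P=1 W=1 U=1 S=0
  [3] read 0x29 idx=9: raw=0x2D007 flags P=1 W=1 U=1 S=0
  ✓ 0x2D86F  — 4 lookups
#3 VA=0x70680C00A8D (r,kernel):
  [0] read 0x14 idx=14: raw=0x2E007 flags P=1 W=1 U=1 S=0
  [1] read 0x2E idx=26: raw=0x32007 flags P=1 W=1 U=1 S=0
  [2] read 0x32 idx=6: raw=0x33087 flags P=1 W=1 U=1 S=1
  ✓ 0x33A8D (huge @L2)  — 3 lookups

Access #1 PA: 0x21DE5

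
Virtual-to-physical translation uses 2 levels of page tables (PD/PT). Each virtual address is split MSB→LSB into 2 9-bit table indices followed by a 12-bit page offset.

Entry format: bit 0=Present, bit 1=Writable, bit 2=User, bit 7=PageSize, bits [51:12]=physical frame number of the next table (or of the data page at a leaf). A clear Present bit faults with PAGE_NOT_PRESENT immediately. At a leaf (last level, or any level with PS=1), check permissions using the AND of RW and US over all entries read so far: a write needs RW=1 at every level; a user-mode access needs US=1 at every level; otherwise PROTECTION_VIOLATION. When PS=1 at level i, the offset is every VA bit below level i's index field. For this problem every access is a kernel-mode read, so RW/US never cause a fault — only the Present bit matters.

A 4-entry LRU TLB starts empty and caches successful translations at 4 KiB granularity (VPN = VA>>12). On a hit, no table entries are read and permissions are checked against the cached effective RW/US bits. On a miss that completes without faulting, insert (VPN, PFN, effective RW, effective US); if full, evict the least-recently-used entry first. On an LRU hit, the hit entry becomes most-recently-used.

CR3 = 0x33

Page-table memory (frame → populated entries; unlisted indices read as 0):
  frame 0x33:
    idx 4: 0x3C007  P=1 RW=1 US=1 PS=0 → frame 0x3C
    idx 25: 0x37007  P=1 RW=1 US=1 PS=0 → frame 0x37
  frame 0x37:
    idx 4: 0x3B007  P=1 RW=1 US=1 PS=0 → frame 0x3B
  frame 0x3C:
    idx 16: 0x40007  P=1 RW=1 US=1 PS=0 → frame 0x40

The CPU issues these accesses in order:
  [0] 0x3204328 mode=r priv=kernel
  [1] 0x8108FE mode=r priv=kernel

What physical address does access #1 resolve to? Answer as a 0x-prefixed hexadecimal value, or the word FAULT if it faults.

Per-access translation:
#0 VA=0x3204328 (r,kernel):
  lvl0: tbl 0x33, slot 25 ⇒ 0x37007 (P1/RW1/US1/PS0)
  lvl1: tbl 0x37, slot 4 ⇒ 0x3B007 (P1/RW1/US1/PS0)
  ✓ 0x3B328  — 2 lookups
#1 VA=0x8108FE (r,kernel):
  lvl0: tbl 0x33, slot 4 ⇒ 0x3C007 (P1/RW1/US1/PS0)
  lvl1: tbl 0x3C, slot 16 ⇒ 0x40007 (P1/RW1/US1/PS0)
  ✓ 0x408FE  — 2 lookups

Access #1 PA: 0x408FE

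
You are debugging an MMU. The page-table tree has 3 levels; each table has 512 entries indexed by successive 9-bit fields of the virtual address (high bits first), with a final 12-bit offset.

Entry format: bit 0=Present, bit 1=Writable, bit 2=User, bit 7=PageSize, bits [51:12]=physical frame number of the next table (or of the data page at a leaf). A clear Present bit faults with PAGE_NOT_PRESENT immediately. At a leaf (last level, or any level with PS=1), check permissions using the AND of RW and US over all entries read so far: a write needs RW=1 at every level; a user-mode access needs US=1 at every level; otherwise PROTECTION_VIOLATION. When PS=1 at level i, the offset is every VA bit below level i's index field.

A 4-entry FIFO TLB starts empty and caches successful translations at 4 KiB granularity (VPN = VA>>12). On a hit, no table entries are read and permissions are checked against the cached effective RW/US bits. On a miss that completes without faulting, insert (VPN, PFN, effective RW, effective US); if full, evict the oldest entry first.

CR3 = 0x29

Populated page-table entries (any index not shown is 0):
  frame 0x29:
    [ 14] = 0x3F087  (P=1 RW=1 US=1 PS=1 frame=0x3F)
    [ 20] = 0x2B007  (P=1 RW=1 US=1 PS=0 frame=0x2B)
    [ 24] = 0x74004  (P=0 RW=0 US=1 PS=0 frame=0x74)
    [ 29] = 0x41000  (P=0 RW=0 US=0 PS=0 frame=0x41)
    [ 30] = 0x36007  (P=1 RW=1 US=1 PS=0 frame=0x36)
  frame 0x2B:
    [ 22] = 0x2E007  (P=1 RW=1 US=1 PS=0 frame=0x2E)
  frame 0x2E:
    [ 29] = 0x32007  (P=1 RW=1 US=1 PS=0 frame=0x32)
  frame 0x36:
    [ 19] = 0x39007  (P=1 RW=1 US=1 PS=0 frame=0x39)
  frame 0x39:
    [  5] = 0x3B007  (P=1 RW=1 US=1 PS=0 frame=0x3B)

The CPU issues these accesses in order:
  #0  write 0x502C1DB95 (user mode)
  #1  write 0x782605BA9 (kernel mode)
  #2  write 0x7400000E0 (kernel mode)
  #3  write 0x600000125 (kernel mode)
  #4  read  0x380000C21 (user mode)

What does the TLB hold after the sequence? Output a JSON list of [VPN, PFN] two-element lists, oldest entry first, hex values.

Per-access translation:
#0 VA=0x502C1DB95 (w,user):
  lvl0: tbl 0x29, slot 20 ⇒ 0x2B007 (P1/RW1/US1/PS0)
  lvl1: tbl 0x2B, slot 22 ⇒ 0x2E007 (P1/RW1/US1/PS0)
  lvl2: tbl 0x2E, slot 29 ⇒ 0x32007 (P1/RW1/US1/PS0)
  ✓ 0x32B95  — 3 lookups
#1 VA=0x782605BA9 (w,kernel):
  lvl0: tbl 0x29, slot 30 ⇒ 0x36007 (P1/RW1/US1/PS0)
  lvl1: tbl 0x36, slot 19 ⇒ 0x39007 (P1/RW1/US1/PS0)
  lvl2: tbl 0x39, slot 5 ⇒ 0x3B007 (P1/RW1/US1/PS0)
  ✓ 0x3BBA9  — 3 lookups
#2 VA=0x7400000E0 (w,kernel):
  lvl0: tbl 0x29, slot 29 ⇒ 0x41000 (P0/RW0/US0/PS0)
  → PAGE_NOT_PRESENT  (1 entries read)
#3 VA=0x600000125 (w,kernel):
  lvl0: tbl 0x29, slot 24 ⇒ 0x74004 (P0/RW0/US1/PS0)
  → PAGE_NOT_PRESENT  (1 entries read)
#4 VA=0x380000C21 (r,user):
  lvl0: tbl 0x29, slot 14 ⇒ 0x3F087 (P1/RW1/US1/PS1)
  ✓ 0x3FC21 (huge @L0)  — 1 lookups

TLB: [["0x502C1D", "0x32"], ["0x782605", "0x3B"], ["0x380000", "0x3F"]]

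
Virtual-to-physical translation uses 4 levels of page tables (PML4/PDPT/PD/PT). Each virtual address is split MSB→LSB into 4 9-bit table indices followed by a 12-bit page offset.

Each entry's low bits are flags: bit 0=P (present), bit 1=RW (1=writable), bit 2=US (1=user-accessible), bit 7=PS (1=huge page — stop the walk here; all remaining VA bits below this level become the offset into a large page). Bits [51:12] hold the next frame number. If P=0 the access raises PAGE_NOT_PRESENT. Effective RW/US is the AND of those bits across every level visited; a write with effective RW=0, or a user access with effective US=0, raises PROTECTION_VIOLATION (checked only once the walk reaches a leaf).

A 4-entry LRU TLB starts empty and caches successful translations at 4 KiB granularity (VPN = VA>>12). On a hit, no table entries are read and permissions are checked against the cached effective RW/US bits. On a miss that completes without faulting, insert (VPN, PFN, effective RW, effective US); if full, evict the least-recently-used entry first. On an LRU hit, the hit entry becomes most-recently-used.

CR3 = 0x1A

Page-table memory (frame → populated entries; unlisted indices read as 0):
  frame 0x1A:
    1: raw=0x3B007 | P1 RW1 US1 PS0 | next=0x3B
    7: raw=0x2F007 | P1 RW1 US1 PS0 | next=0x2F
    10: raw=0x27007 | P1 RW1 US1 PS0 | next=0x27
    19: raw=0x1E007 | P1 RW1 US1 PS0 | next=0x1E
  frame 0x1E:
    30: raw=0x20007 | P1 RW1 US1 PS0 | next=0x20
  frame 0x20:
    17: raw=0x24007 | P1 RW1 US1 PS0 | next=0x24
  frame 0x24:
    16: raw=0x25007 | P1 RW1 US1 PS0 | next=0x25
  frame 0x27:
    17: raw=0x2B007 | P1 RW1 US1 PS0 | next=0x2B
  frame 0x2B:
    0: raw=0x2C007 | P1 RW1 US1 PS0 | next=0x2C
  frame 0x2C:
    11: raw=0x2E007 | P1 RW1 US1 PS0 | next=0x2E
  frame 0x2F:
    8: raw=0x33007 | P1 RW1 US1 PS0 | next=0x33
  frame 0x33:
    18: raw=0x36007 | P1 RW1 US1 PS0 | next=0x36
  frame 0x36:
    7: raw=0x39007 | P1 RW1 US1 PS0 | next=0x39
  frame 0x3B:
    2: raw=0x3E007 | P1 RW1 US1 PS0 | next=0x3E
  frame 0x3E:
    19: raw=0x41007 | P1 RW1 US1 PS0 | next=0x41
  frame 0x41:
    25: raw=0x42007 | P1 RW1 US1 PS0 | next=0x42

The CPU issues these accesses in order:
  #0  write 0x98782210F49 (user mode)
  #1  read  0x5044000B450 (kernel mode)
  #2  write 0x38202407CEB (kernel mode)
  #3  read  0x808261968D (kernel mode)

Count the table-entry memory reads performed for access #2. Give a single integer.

Trace:
#0 VA=0x98782210F49 (w,user):
  L0 @0x1A[19] → 0x1E007  P=1,RW=1,US=1,PS=0
  L1 @0x1E[30] → 0x20007  P=1,RW=1,US=1,PS=0
  L2 @0x20[17] → 0x24007  P=1,RW=1,US=1,PS=0
  L3 @0x24[16] → 0x25007  P=1,RW=1,US=1,PS=0
  ⇒ phys 0x25F49  [4 reads]
#1 VA=0x5044000B450 (r,kernel):
  L0 @0x1A[10] → 0x27007  P=1,RW=1,US=1,PS=0
  L1 @0x27[17] → 0x2B007  P=1,RW=1,US=1,PS=0
  L2 @0x2B[0] → 0x2C007  P=1,RW=1,US=1,PS=0
  L3 @0x2C[11] → 0x2E007  P=1,RW=1,US=1,PS=0
  ⇒ phys 0x2E450  [4 reads]
#2 VA=0x38202407CEB (w,kernel):
  L0 @0x1A[7] → 0x2F007  P=1,RW=1,US=1,PS=0
  L1 @0x2F[8] → 0x33007  P=1,RW=1,US=1,PS=0
  L2 @0x33[18] → 0x36007  P=1,RW=1,US=1,PS=0
  L3 @0x36[7] → 0x39007  P=1,RW=1,US=1,PS=0
  ⇒ phys 0x39CEB  [4 reads]
#3 VA=0x808261968D (r,kernel):
  L0 @0x1A[1] → 0x3B007  P=1,RW=1,US=1,PS=0
  L1 @0x3B[2] → 0x3E007  P=1,RW=1,US=1,PS=0
  L2 @0x3E[19] → 0x41007  P=1,RW=1,US=1,PS=0
  L3 @0x41[25] → 0x42007  P=1,RW=1,US=1,PS=0
  ⇒ phys 0x4268D  [4 reads]

Entries read for #2: 4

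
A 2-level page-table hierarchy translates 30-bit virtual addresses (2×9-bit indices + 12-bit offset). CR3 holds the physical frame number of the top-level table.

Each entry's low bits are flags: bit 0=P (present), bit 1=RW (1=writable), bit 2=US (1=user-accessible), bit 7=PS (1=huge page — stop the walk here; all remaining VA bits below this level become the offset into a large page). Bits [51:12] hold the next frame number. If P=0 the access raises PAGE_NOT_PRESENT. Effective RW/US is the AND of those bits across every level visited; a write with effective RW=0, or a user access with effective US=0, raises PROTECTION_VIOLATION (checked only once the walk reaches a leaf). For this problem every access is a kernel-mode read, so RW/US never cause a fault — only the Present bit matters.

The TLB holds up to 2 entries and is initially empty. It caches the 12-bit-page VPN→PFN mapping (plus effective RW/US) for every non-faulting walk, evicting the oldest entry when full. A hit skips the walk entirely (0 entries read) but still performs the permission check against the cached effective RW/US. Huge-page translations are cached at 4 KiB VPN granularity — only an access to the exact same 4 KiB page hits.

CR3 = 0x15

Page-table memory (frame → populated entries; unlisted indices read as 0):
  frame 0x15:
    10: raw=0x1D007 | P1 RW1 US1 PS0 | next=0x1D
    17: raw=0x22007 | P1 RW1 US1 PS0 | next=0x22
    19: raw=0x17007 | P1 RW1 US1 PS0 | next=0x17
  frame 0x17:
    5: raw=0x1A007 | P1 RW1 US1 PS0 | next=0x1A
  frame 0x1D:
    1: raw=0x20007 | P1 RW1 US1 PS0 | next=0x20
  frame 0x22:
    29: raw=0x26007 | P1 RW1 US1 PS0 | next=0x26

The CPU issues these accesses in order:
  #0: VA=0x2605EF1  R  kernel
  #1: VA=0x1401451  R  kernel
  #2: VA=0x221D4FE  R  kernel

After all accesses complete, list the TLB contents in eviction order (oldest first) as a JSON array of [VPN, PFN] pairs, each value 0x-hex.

Walk each access:
#0 VA=0x2605EF1 (r,kernel):
  lvl0: tbl 0x15, slot 19 ⇒ 0x17007 (P1/RW1/US1/PS0)
  lvl1: tbl 0x17, slot 5 ⇒ 0x1A007 (P1/RW1/US1/PS0)
  → PA=0x1AEF1  (2 entries read)
#1 VA=0x1401451 (r,kernel):
  lvl0: tbl 0x15, slot 10 ⇒ 0x1D007 (P1/RW1/US1/PS0)
  lvl1: tbl 0x1D, slot 1 ⇒ 0x20007 (P1/RW1/US1/PS0)
  → PA=0x20451  (2 entries read)
#2 VA=0x221D4FE (r,kernel):
  lvl0: tbl 0x15, slot 17 ⇒ 0x22007 (P1/RW1/US1/PS0)
  lvl1: tbl 0x22, slot 29 ⇒ 0x26007 (P1/RW1/US1/PS0)
  → PA=0x264FE  (2 entries read)

TLB: [["0x1401", "0x20"], ["0x221D", "0x26"]]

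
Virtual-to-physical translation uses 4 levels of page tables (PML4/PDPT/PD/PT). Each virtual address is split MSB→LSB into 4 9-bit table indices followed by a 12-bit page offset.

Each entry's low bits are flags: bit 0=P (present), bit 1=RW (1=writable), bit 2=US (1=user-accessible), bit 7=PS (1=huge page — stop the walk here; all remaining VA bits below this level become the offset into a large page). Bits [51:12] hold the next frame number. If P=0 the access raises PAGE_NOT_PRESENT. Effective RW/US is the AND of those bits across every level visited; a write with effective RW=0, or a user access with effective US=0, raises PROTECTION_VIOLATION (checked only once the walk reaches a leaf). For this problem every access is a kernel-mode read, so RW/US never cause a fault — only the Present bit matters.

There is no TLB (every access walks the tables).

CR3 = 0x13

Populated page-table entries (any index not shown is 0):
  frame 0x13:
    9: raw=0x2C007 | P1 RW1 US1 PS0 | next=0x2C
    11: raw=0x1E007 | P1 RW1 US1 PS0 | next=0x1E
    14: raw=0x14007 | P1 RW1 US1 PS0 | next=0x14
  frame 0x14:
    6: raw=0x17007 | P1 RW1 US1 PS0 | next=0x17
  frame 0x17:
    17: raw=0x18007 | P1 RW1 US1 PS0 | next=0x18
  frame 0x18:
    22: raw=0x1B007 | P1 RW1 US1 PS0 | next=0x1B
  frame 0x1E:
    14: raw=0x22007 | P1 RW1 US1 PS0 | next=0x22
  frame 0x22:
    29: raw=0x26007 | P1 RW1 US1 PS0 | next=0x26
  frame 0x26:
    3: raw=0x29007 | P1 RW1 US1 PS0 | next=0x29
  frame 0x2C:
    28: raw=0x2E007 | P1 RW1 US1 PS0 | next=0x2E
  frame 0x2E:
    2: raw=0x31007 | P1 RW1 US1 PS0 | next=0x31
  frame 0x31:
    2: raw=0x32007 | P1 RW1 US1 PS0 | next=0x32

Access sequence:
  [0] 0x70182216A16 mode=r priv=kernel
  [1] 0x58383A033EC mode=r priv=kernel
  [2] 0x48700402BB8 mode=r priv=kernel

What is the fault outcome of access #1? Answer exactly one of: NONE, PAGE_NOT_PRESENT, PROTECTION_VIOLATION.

Walk each access:
#0 VA=0x70182216A16 (r,kernel):
  [0] read 0x13 idx=14: raw=0x14007 flags P=1 W=1 U=1 S=0
  [1] read 0x14 idx=6: raw=0x17007 flags P=1 W=1 U=1 S=0
  [2] read 0x17 idx=17: raw=0x18007 flags P=1 W=1 U=1 S=0
  [3] read 0x18 idx=22: raw=0x1B007 flags P=1 W=1 U=1 S=0
  ✓ 0x1BA16  — 4 lookups
#1 VA=0x58383A033EC (r,kernel):
  [0] read 0x13 idx=11: raw=0x1E007 flags P=1 W=1 U=1 S=0
  [1] read 0x1E idx=14: raw=0x22007 flags P=1 W=1 U=1 S=0
  [2] read 0x22 idx=29: raw=0x26007 flags P=1 W=1 U=1 S=0
  [3] read 0x26 idx=3: raw=0x29007 flags P=1 W=1 U=1 S=0
  ✓ 0x293EC  — 4 lookups
#2 VA=0x48700402BB8 (r,kernel):
  [0] read 0x13 idx=9: raw=0x2C007 flags P=1 W=1 U=1 S=0
  [1] read 0x2C idx=28: raw=0x2E007 flags P=1 W=1 U=1 S=0
  [2] read 0x2E idx=2: raw=0x31007 flags P=1 W=1 U=1 S=0
  [3] read 0x31 idx=2: raw=0x32007 flags P=1 W=1 U=1 S=0
  ✓ 0x32BB8  — 4 lookups

Access #1 fault: NONE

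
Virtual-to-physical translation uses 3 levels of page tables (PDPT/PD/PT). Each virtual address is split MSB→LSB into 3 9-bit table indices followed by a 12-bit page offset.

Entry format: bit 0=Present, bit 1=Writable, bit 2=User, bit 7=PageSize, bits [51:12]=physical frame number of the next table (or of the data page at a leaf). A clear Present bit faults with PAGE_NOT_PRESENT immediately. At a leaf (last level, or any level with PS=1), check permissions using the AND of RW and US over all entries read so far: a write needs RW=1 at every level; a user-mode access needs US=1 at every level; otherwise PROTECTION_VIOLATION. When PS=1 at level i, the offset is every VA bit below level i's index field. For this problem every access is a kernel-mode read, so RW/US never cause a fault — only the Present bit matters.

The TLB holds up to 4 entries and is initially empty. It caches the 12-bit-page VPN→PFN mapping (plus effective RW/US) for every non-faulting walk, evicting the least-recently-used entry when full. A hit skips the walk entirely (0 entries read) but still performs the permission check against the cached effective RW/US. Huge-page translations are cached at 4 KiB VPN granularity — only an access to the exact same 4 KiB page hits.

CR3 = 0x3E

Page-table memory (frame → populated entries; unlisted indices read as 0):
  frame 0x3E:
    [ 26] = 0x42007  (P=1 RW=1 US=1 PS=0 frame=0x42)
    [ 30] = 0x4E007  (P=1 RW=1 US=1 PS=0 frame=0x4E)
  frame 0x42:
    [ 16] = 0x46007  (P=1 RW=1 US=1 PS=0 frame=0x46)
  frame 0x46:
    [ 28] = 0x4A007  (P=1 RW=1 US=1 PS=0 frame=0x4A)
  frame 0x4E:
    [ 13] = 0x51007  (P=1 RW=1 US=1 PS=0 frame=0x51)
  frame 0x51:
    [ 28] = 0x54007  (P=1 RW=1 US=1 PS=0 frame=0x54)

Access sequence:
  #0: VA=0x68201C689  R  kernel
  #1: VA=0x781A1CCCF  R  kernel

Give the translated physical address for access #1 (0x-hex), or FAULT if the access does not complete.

Trace:
#0 VA=0x68201C689 (r,kernel):
  [0] read 0x3E idx=26: raw=0x42007 flags P=1 W=1 U=1 S=0
  [1] read 0x42 idx=16: raw=0x46007 flags P=1 W=1 U=1 S=0
  [2] read 0x46 idx=28: raw=0x4A007 flags P=1 W=1 U=1 S=0
  ✓ 0x4A689  — 3 lookups
#1 VA=0x781A1CCCF (r,kernel):
  [0] read 0x3E idx=30: raw=0x4E007 flags P=1 W=1 U=1 S=0
  [1] read 0x4E idx=13: raw=0x51007 flags P=1 W=1 U=1 S=0
  [2] read 0x51 idx=28: raw=0x54007 flags P=1 W=1 U=1 S=0
  ✓ 0x54CCF  — 3 lookups

Access #1 PA: 0x54CCF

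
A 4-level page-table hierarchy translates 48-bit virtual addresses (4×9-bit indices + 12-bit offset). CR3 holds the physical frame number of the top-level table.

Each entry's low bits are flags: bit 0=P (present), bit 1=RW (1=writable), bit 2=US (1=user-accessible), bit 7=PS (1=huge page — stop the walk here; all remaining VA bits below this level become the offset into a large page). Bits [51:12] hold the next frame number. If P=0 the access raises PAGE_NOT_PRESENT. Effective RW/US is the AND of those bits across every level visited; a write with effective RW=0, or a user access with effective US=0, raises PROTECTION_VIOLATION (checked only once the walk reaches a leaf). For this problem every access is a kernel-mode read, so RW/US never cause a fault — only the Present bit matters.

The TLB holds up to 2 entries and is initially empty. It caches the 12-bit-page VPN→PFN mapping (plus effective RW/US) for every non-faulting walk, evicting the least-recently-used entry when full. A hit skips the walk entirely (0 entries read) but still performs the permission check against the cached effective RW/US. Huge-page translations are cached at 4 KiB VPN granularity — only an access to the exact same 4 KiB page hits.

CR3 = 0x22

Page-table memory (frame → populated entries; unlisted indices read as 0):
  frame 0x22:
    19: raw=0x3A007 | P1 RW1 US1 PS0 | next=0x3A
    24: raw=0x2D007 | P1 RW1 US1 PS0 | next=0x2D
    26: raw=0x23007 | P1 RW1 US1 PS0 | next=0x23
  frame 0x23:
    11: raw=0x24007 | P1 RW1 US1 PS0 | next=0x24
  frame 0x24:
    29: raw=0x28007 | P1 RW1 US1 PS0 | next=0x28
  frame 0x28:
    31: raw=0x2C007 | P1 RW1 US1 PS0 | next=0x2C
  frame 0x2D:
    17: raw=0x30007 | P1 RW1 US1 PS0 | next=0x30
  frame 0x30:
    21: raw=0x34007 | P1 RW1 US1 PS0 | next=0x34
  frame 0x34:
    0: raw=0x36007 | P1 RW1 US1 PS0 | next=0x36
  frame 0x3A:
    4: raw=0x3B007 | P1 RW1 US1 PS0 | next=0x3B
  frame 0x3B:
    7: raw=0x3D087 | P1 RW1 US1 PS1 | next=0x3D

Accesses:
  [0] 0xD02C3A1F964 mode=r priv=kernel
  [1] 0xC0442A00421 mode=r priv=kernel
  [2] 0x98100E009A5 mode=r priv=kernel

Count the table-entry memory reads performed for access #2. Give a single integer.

Walk each access:
#0 VA=0xD02C3A1F964 (r,kernel):
  lvl0: tbl 0x22, slot 26 ⇒ 0x23007 (P1/RW1/US1/PS0)
  lvl1: tbl 0x23, slot 11 ⇒ 0x24007 (P1/RW1/US1/PS0)
  lvl2: tbl 0x24, slot 29 ⇒ 0x28007 (P1/RW1/US1/PS0)
  lvl3: tbl 0x28, slot 31 ⇒ 0x2C007 (P1/RW1/US1/PS0)
  ✓ 0x2C964  — 4 lookups
#1 VA=0xC0442A00421 (r,kernel):
  lvl0: tbl 0x22, slot 24 ⇒ 0x2D007 (P1/RW1/US1/PS0)
  lvl1: tbl 0x2D, slot 17 ⇒ 0x30007 (P1/RW1/US1/PS0)
  lvl2: tbl 0x30, slot 21 ⇒ 0x34007 (P1/RW1/US1/PS0)
  lvl3: tbl 0x34, slot 0 ⇒ 0x36007 (P1/RW1/US1/PS0)
  ✓ 0x36421  — 4 lookups
#2 VA=0x98100E009A5 (r,kernel):
  lvl0: tbl 0x22, slot 19 ⇒ 0x3A007 (P1/RW1/US1/PS0)
  lvl1: tbl 0x3A, slot 4 ⇒ 0x3B007 (P1/RW1/US1/PS0)
  lvl2: tbl 0x3B, slot 7 ⇒ 0x3D087 (P1/RW1/US1/PS1)
  ✓ 0x3D9A5 (huge @L2)  — 3 lookups

Entries read for #2: 3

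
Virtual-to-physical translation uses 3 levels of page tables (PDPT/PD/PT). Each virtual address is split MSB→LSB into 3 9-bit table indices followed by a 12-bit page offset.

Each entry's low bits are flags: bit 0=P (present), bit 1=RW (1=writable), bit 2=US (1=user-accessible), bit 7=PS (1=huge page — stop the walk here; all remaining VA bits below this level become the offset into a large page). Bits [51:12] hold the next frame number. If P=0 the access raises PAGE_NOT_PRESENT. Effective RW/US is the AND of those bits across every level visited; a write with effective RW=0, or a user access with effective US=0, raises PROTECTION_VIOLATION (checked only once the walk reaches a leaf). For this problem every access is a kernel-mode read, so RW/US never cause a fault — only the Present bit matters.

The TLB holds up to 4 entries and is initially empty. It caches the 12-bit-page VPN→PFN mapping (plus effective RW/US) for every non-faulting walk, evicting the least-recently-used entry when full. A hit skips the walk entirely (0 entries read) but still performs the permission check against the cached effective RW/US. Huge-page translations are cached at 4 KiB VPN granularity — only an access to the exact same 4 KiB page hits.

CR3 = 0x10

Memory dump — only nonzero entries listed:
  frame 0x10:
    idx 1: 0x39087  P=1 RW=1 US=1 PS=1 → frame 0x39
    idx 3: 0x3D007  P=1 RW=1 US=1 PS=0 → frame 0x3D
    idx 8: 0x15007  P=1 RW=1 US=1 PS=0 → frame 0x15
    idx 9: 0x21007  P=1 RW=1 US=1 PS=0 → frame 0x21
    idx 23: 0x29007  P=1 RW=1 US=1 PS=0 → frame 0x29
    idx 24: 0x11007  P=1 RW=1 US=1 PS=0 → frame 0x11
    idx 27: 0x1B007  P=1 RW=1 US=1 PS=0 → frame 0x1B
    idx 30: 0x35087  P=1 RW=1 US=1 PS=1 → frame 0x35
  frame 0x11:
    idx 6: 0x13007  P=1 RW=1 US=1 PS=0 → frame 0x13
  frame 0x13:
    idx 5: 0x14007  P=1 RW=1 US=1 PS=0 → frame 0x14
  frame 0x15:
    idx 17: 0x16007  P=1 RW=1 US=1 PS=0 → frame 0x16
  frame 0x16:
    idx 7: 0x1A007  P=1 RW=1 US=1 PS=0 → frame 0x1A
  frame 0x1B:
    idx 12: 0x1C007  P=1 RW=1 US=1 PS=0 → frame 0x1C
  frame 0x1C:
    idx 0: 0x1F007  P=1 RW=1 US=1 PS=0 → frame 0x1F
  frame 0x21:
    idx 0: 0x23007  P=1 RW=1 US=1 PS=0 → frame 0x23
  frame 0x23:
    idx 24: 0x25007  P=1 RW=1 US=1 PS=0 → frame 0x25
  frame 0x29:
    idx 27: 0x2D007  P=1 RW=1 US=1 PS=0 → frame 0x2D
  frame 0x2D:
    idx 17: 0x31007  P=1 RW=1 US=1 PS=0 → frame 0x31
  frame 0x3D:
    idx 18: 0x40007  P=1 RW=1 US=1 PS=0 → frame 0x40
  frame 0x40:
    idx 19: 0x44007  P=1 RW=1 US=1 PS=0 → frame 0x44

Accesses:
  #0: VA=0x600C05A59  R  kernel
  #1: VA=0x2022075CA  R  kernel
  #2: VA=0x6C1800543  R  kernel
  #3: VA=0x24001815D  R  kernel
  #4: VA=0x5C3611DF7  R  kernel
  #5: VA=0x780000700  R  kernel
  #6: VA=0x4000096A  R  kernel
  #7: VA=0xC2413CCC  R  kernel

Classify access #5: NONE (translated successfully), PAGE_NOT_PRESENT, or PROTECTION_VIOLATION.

Trace:
#0 VA=0x600C05A59 (r,kernel):
  L0 @0x10[24] → 0x11007  P=1,RW=1,US=1,PS=0
  L1 @0x11[6] → 0x13007  P=1,RW=1,US=1,PS=0
  L2 @0x13[5] → 0x14007  P=1,RW=1,US=1,PS=0
  ✓ 0x14A59  — 3 lookups
#1 VA=0x2022075CA (r,kernel):
  L0 @0x10[8] → 0x15007  P=1,RW=1,US=1,PS=0
  L1 @0x15[17] → 0x16007  P=1,RW=1,US=1,PS=0
  L2 @0x16[7] → 0x1A007  P=1,RW=1,US=1,PS=0
  ✓ 0x1A5CA  — 3 lookups
#2 VA=0x6C1800543 (r,kernel):
  L0 @0x10[27] → 0x1B007  P=1,RW=1,US=1,PS=0
  L1 @0x1B[12] → 0x1C007  P=1,RW=1,US=1,PS=0
  L2 @0x1C[0] → 0x1F007  P=1,RW=1,US=1,PS=0
  ✓ 0x1F543  — 3 lookups
#3 VA=0x24001815D (r,kernel):
  L0 @0x10[9] → 0x21007  P=1,RW=1,US=1,PS=0
  L1 @0x21[0] → 0x23007  P=1,RW=1,US=1,PS=0
  L2 @0x23[24] → 0x25007  P=1,RW=1,US=1,PS=0
  ✓ 0x2515D  — 3 lookups
#4 VA=0x5C3611DF7 (r,kernel):
  L0 @0x10[23] → 0x29007  P=1,RW=1,US=1,PS=0
  L1 @0x29[27] → 0x2D007  P=1,RW=1,US=1,PS=0
  L2 @0x2D[17] → 0x31007  P=1,RW=1,US=1,PS=0
  ✓ 0x31DF7  — 3 lookups
#5 VA=0x780000700 (r,kernel):
  L0 @0x10[30] → 0x35087  P=1,RW=1,US=1,PS=1
  ✓ 0x35700 (huge @L0)  — 1 lookups
#6 VA=0x4000096A (r,kernel):
  L0 @0x10[1] → 0x39087  P=1,RW=1,US=1,PS=1
  ✓ 0x3996A (huge @L0)  — 1 lookups
#7 VA=0xC2413CCC (r,kernel):
  L0 @0x10[3] → 0x3D007  P=1,RW=1,US=1,PS=0
  L1 @0x3D[18] → 0x40007  P=1,RW=1,US=1,PS=0
  L2 @0x40[19] → 0x44007  P=1,RW=1,US=1,PS=0
  ✓ 0x44CCC  — 3 lookups

Access #5 fault: NONE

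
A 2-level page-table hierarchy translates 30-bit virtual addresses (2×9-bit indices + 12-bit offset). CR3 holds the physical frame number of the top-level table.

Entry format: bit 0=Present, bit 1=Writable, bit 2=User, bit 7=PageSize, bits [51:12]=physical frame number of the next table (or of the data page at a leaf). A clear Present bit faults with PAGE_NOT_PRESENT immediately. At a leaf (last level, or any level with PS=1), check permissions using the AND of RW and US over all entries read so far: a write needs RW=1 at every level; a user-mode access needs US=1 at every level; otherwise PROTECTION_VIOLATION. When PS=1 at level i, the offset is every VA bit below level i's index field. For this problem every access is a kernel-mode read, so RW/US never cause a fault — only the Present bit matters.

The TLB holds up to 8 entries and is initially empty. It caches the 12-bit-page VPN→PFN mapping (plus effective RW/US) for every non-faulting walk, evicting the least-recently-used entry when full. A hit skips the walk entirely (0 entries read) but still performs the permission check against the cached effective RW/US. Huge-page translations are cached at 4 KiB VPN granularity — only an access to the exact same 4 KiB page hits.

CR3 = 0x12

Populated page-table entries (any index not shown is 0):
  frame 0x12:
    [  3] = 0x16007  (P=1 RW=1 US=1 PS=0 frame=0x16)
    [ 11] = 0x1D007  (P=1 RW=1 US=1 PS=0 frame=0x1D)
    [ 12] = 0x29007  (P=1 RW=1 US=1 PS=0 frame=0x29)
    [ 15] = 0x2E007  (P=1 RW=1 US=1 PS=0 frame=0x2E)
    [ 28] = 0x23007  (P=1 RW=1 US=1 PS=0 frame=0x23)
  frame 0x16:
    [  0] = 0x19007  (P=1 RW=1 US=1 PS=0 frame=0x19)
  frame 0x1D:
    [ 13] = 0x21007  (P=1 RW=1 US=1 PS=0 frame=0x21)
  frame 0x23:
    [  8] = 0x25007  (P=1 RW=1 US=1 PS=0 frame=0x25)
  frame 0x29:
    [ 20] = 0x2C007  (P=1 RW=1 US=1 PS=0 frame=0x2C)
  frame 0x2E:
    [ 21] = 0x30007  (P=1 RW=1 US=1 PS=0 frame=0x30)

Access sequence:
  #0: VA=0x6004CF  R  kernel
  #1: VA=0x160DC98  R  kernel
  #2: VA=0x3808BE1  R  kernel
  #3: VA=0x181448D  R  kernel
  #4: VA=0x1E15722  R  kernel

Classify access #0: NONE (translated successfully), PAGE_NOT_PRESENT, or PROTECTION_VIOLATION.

Walk each access:
#0 VA=0x6004CF (r,kernel):
  [0] read 0x12 idx=3: raw=0x16007 flags P=1 W=1 U=1 S=0
  [1] read 0x16 idx=0: raw=0x19007 flags P=1 W=1 U=1 S=0
  → PA=0x194CF  (2 entries read)
#1 VA=0x160DC98 (r,kernel):
  [0] read 0x12 idx=11: raw=0x1D007 flags P=1 W=1 U=1 S=0
  [1] read 0x1D idx=13: raw=0x21007 flags P=1 W=1 U=1 S=0
  → PA=0x21C98  (2 entries read)
#2 VA=0x3808BE1 (r,kernel):
  [0] read 0x12 idx=28: raw=0x23007 flags P=1 W=1 U=1 S=0
  [1] read 0x23 idx=8: raw=0x25007 flags P=1 W=1 U=1 S=0
  → PA=0x25BE1  (2 entries read)
#3 VA=0x181448D (r,kernel):
  [0] read 0x12 idx=12: raw=0x29007 flags P=1 W=1 U=1 S=0
  [1] read 0x29 idx=20: raw=0x2C007 flags P=1 W=1 U=1 S=0
  → PA=0x2C48D  (2 entries read)
#4 VA=0x1E15722 (r,kernel):
  [0] read 0x12 idx=15: raw=0x2E007 flags P=1 W=1 U=1 S=0
  [1] read 0x2E idx=21: raw=0x30007 flags P=1 W=1 U=1 S=0
  → PA=0x30722  (2 entries read)

Access #0 fault: NONE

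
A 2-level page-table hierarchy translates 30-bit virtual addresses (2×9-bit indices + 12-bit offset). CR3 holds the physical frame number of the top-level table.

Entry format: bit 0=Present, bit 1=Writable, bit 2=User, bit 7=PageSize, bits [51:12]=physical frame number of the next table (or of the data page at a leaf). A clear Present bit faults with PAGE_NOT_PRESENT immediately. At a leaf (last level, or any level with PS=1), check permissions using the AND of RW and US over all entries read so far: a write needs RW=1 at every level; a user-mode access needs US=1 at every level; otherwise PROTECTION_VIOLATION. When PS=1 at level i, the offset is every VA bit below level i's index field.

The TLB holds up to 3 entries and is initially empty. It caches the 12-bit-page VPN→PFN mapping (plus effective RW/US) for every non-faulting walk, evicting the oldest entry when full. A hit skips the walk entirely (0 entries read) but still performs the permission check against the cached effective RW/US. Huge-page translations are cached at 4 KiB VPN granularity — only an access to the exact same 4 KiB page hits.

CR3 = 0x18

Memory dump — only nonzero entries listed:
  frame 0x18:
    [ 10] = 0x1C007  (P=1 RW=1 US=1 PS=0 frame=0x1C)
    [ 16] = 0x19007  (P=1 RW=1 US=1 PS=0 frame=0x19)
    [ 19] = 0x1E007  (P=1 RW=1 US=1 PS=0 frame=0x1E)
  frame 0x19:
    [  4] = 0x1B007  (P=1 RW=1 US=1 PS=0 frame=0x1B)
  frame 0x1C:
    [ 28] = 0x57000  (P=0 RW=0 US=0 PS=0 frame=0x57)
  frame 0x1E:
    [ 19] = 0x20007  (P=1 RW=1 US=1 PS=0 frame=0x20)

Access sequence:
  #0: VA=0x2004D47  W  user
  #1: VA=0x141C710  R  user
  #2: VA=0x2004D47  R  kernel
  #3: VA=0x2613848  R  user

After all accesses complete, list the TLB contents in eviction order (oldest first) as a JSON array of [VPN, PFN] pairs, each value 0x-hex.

Walk each access:
#0 VA=0x2004D47 (w,user):
  L0 @0x18[16] → 0x19007  P=1,RW=1,US=1,PS=0
  L1 @0x19[4] → 0x1B007  P=1,RW=1,US=1,PS=0
  → PA=0x1BD47  (2 entries read)
#1 VA=0x141C710 (r,user):
  L0 @0x18[10] → 0x1C007  P=1,RW=1,US=1,PS=0
  L1 @0x1C[28] → 0x57000  P=0,RW=0,US=0,PS=0
  ✗ PAGE_NOT_PRESENT  [2 reads]
#2 VA=0x2004D47 (r,kernel):
  TLB hit vpn=0x2004 → PA=0x1BD47
#3 VA=0x2613848 (r,user):
  L0 @0x18[19] → 0x1E007  P=1,RW=1,US=1,PS=0
  L1 @0x1E[19] → 0x20007  P=1,RW=1,US=1,PS=0
  → PA=0x20848  (2 entries read)

TLB: [["0x2004", "0x1B"], ["0x2613", "0x20"]]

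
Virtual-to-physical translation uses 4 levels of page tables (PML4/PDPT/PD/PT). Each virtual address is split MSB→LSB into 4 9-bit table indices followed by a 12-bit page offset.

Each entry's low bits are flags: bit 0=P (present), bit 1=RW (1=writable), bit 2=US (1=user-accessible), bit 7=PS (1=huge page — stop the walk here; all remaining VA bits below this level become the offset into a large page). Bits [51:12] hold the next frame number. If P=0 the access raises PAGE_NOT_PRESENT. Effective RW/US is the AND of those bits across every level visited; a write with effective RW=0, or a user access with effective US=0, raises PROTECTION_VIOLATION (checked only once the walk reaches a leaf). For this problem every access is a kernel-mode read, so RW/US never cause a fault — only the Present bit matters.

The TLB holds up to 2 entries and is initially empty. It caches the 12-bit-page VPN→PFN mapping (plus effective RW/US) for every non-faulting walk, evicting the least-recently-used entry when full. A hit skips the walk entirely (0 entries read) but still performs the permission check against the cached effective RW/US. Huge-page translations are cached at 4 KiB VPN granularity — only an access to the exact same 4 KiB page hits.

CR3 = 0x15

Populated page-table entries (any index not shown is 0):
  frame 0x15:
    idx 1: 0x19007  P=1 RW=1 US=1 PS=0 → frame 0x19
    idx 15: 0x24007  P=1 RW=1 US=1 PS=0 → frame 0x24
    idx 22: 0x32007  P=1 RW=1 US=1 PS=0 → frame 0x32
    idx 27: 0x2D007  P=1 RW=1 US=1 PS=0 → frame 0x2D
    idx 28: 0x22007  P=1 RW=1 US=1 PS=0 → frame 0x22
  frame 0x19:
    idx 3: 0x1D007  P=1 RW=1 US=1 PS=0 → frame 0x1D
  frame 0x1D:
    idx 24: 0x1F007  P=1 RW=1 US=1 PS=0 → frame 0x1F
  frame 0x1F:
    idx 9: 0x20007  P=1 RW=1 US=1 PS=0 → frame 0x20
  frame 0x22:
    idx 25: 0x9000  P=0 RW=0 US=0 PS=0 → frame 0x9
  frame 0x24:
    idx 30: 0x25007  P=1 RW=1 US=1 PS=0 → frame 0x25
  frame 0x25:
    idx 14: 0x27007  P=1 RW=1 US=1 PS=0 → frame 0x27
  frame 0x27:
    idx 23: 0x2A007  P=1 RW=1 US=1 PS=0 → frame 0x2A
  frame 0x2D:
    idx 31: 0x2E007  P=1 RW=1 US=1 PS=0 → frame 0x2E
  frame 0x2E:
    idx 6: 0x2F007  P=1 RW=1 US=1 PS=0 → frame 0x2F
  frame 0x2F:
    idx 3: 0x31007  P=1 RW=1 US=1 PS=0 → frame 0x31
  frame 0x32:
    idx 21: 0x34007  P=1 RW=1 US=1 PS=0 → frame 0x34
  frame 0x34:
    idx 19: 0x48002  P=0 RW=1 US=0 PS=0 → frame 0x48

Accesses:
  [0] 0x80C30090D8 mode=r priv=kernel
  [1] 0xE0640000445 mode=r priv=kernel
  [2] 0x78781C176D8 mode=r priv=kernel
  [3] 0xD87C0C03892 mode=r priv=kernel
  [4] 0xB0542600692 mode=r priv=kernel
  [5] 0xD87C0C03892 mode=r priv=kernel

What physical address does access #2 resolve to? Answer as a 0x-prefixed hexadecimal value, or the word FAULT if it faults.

Trace:
#0 VA=0x80C30090D8 (r,kernel):
  [0] read 0x15 idx=1: raw=0x19007 flags P=1 W=1 U=1 S=0
  [1] read 0x19 idx=3: raw=0x1D007 flags P=1 W=1 U=1 S=0
  [2] read 0x1D idx=24: raw=0x1F007 flags P=1 W=1 U=1 S=0
  [3] read 0x1F idx=9: raw=0x20007 flags P=1 W=1 U=1 S=0
  ✓ 0x200D8  — 4 lookups
#1 VA=0xE0640000445 (r,kernel):
  [0] read 0x15 idx=28: raw=0x22007 flags P=1 W=1 U=1 S=0
  [1] read 0x22 idx=25: raw=0x9000 flags P=0 W=0 U=0 S=0
  ✗ PAGE_NOT_PRESENT  [2 reads]
#2 VA=0x78781C176D8 (r,kernel):
  [0] read 0x15 idx=15: raw=0x24007 flags P=1 W=1 U=1 S=0
  [1] read 0x24 idx=30: raw=0x25007 flags P=1 W=1 U=1 S=0
  [2] read 0x25 idx=14: raw=0x27007 flags P=1 W=1 U=1 S=0
  [3] read 0x27 idx=23: raw=0x2A007 flags P=1 W=1 U=1 S=0
  ✓ 0x2A6D8  — 4 lookups
#3 VA=0xD87C0C03892 (r,kernel):
  [0] read 0x15 idx=27: raw=0x2D007 flags P=1 W=1 U=1 S=0
  [1] read 0x2D idx=31: raw=0x2E007 flags P=1 W=1 U=1 S=0
  [2] read 0x2E idx=6: raw=0x2F007 flags P=1 W=1 U=1 S=0
  [3] read 0x2F idx=3: raw=0x31007 flags P=1 W=1 U=1 S=0
  ✓ 0x31892  — 4 lookups
#4 VA=0xB0542600692 (r,kernel):
  [0] read 0x15 idx=22: raw=0x32007 flags P=1 W=1 U=1 S=0
  [1] read 0x32 idx=21: raw=0x34007 flags P=1 W=1 U=1 S=0
  [2] read 0x34 idx=19: raw=0x48002 flags P=0 W=1 U=0 S=0
  ✗ PAGE_NOT_PRESENT  [3 reads]
#5 VA=0xD87C0C03892 (r,kernel):
  TLB hit vpn=0xD87C0C03 → PA=0x31892

Access #2 PA: 0x2A6D8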